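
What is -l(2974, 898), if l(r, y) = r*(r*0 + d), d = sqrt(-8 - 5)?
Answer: -2974*I*sqrt(13) ≈ -10723.0*I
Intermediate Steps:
d = I*sqrt(13) (d = sqrt(-13) = I*sqrt(13) ≈ 3.6056*I)
l(r, y) = I*r*sqrt(13) (l(r, y) = r*(r*0 + I*sqrt(13)) = r*(0 + I*sqrt(13)) = r*(I*sqrt(13)) = I*r*sqrt(13))
-l(2974, 898) = -I*2974*sqrt(13) = -2974*I*sqrt(13)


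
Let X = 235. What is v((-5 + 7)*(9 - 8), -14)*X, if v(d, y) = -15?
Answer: -3525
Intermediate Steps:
v((-5 + 7)*(9 - 8), -14)*X = -15*235 = -3525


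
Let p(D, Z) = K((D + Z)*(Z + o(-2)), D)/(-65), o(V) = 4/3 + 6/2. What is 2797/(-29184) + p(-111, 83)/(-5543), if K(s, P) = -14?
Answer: -1008153691/10514849280 ≈ -0.095879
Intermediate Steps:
o(V) = 13/3 (o(V) = 4*(⅓) + 6*(½) = 4/3 + 3 = 13/3)
p(D, Z) = 14/65 (p(D, Z) = -14/(-65) = -14*(-1/65) = 14/65)
2797/(-29184) + p(-111, 83)/(-5543) = 2797/(-29184) + (14/65)/(-5543) = 2797*(-1/29184) + (14/65)*(-1/5543) = -2797/29184 - 14/360295 = -1008153691/10514849280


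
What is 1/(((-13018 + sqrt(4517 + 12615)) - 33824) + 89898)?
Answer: 10764/463450501 - sqrt(4283)/926901002 ≈ 2.3155e-5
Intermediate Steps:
1/(((-13018 + sqrt(4517 + 12615)) - 33824) + 89898) = 1/(((-13018 + sqrt(17132)) - 33824) + 89898) = 1/(((-13018 + 2*sqrt(4283)) - 33824) + 89898) = 1/((-46842 + 2*sqrt(4283)) + 89898) = 1/(43056 + 2*sqrt(4283))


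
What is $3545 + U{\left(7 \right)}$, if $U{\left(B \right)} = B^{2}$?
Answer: $3594$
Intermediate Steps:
$3545 + U{\left(7 \right)} = 3545 + 7^{2} = 3545 + 49 = 3594$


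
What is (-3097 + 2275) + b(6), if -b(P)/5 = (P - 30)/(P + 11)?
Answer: -13854/17 ≈ -814.94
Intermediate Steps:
b(P) = -5*(-30 + P)/(11 + P) (b(P) = -5*(P - 30)/(P + 11) = -5*(-30 + P)/(11 + P))
(-3097 + 2275) + b(6) = (-3097 + 2275) + 5*(30 - 1*6)/(11 + 6) = -822 + 5*(30 - 6)/17 = -822 + 5*(1/17)*24 = -822 + 120/17 = -13854/17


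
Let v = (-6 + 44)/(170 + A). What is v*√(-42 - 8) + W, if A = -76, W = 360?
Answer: 360 + 95*I*√2/47 ≈ 360.0 + 2.8585*I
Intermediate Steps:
v = 19/47 (v = (-6 + 44)/(170 - 76) = 38/94 = 38*(1/94) = 19/47 ≈ 0.40426)
v*√(-42 - 8) + W = 19*√(-42 - 8)/47 + 360 = 19*√(-50)/47 + 360 = 19*(5*I*√2)/47 + 360 = 95*I*√2/47 + 360 = 360 + 95*I*√2/47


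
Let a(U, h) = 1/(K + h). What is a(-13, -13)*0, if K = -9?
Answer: 0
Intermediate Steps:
a(U, h) = 1/(-9 + h)
a(-13, -13)*0 = 0/(-9 - 13) = 0/(-22) = -1/22*0 = 0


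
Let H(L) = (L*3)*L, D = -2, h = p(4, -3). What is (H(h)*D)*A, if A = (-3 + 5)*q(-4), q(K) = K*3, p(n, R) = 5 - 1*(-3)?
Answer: 9216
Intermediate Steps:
p(n, R) = 8 (p(n, R) = 5 + 3 = 8)
h = 8
H(L) = 3*L**2 (H(L) = (3*L)*L = 3*L**2)
q(K) = 3*K
A = -24 (A = (-3 + 5)*(3*(-4)) = 2*(-12) = -24)
(H(h)*D)*A = ((3*8**2)*(-2))*(-24) = ((3*64)*(-2))*(-24) = (192*(-2))*(-24) = -384*(-24) = 9216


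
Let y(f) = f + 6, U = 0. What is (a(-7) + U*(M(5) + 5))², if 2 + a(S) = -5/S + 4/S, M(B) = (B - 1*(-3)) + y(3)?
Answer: 169/49 ≈ 3.4490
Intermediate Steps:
y(f) = 6 + f
M(B) = 12 + B (M(B) = (B - 1*(-3)) + (6 + 3) = (B + 3) + 9 = (3 + B) + 9 = 12 + B)
a(S) = -2 - 1/S (a(S) = -2 + (-5/S + 4/S) = -2 - 1/S)
(a(-7) + U*(M(5) + 5))² = ((-2 - 1/(-7)) + 0*((12 + 5) + 5))² = ((-2 - 1*(-⅐)) + 0*(17 + 5))² = ((-2 + ⅐) + 0*22)² = (-13/7 + 0)² = (-13/7)² = 169/49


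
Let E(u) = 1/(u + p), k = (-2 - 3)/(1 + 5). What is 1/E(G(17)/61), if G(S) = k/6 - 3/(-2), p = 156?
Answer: 342625/2196 ≈ 156.02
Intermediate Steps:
k = -⅚ (k = -5/6 = -5*⅙ = -⅚ ≈ -0.83333)
G(S) = 49/36 (G(S) = -⅚/6 - 3/(-2) = -⅚*⅙ - 3*(-½) = -5/36 + 3/2 = 49/36)
E(u) = 1/(156 + u) (E(u) = 1/(u + 156) = 1/(156 + u))
1/E(G(17)/61) = 1/(1/(156 + (49/36)/61)) = 1/(1/(156 + (49/36)*(1/61))) = 1/(1/(156 + 49/2196)) = 1/(1/(342625/2196)) = 1/(2196/342625) = 342625/2196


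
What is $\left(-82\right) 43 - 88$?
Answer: $-3614$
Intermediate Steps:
$\left(-82\right) 43 - 88 = -3526 - 88 = -3614$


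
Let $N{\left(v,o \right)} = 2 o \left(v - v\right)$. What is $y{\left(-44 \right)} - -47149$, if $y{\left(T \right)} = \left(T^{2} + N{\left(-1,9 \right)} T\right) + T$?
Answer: $49041$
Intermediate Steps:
$N{\left(v,o \right)} = 0$ ($N{\left(v,o \right)} = 2 o 0 = 0$)
$y{\left(T \right)} = T + T^{2}$ ($y{\left(T \right)} = \left(T^{2} + 0 T\right) + T = \left(T^{2} + 0\right) + T = T^{2} + T = T + T^{2}$)
$y{\left(-44 \right)} - -47149 = - 44 \left(1 - 44\right) - -47149 = \left(-44\right) \left(-43\right) + 47149 = 1892 + 47149 = 49041$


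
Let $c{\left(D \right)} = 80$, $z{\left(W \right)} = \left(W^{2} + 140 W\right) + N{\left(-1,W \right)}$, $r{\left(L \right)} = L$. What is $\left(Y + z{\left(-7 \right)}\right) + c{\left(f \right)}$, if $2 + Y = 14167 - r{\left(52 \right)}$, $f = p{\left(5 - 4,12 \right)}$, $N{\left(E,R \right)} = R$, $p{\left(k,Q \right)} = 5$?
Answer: $13255$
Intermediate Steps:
$f = 5$
$z{\left(W \right)} = W^{2} + 141 W$ ($z{\left(W \right)} = \left(W^{2} + 140 W\right) + W = W^{2} + 141 W$)
$Y = 14113$ ($Y = -2 + \left(14167 - 52\right) = -2 + 14115 = 14113$)
$\left(Y + z{\left(-7 \right)}\right) + c{\left(f \right)} = \left(14113 - 7 \left(141 - 7\right)\right) + 80 = \left(14113 - 938\right) + 80 = 13175 + 80 = 13255$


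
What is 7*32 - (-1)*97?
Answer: 321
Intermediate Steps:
7*32 - (-1)*97 = 224 - 1*(-97) = 224 + 97 = 321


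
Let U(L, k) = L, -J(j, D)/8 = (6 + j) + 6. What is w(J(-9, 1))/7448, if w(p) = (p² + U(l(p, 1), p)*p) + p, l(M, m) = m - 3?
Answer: 75/931 ≈ 0.080559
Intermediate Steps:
l(M, m) = -3 + m
J(j, D) = -96 - 8*j (J(j, D) = -8*((6 + j) + 6) = -8*(12 + j) = -96 - 8*j)
w(p) = p² - p (w(p) = (p² + (-3 + 1)*p) + p = (p² - 2*p) + p = p² - p)
w(J(-9, 1))/7448 = ((-96 - 8*(-9))*(-1 + (-96 - 8*(-9))))/7448 = ((-96 + 72)*(-1 + (-96 + 72)))*(1/7448) = -24*(-1 - 24)*(1/7448) = -24*(-25)*(1/7448) = 600*(1/7448) = 75/931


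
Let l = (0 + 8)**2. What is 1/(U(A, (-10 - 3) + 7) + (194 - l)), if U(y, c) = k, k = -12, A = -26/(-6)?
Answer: 1/118 ≈ 0.0084746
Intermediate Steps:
A = 13/3 (A = -26*(-1/6) = 13/3 ≈ 4.3333)
U(y, c) = -12
l = 64 (l = 8**2 = 64)
1/(U(A, (-10 - 3) + 7) + (194 - l)) = 1/(-12 + (194 - 1*64)) = 1/(-12 + (194 - 64)) = 1/(-12 + 130) = 1/118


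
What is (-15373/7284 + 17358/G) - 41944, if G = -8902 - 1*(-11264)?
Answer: -360774171053/8602404 ≈ -41939.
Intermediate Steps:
G = 2362 (G = -8902 + 11264 = 2362)
(-15373/7284 + 17358/G) - 41944 = (-15373/7284 + 17358/2362) - 41944 = (-15373*1/7284 + 17358*(1/2362)) - 41944 = (-15373/7284 + 8679/1181) - 41944 = 45062323/8602404 - 41944 = -360774171053/8602404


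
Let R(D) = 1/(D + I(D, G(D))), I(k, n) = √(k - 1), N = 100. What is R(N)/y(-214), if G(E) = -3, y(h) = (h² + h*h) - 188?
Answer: 25/226247751 - √11/301663668 ≈ 9.9504e-8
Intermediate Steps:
y(h) = -188 + 2*h² (y(h) = (h² + h²) - 188 = 2*h² - 188 = -188 + 2*h²)
I(k, n) = √(-1 + k)
R(D) = 1/(D + √(-1 + D))
R(N)/y(-214) = 1/((100 + √(-1 + 100))*(-188 + 2*(-214)²)) = 1/((100 + √99)*(-188 + 2*45796)) = 1/((100 + 3*√11)*(-188 + 91592)) = 1/((100 + 3*√11)*91404) = (1/91404)/(100 + 3*√11) = 1/(91404*(100 + 3*√11))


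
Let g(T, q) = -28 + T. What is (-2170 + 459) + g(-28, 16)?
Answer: -1767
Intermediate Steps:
(-2170 + 459) + g(-28, 16) = (-2170 + 459) + (-28 - 28) = -1711 - 56 = -1767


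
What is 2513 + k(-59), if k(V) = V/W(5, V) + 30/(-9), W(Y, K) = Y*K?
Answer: 37648/15 ≈ 2509.9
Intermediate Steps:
W(Y, K) = K*Y
k(V) = -47/15 (k(V) = V/((V*5)) + 30/(-9) = V/((5*V)) + 30*(-⅑) = V*(1/(5*V)) - 10/3 = ⅕ - 10/3 = -47/15)
2513 + k(-59) = 2513 - 47/15 = 37648/15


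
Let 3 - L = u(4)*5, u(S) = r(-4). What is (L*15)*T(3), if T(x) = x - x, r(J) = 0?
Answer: 0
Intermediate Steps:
u(S) = 0
T(x) = 0
L = 3 (L = 3 - 0*5 = 3 - 1*0 = 3 + 0 = 3)
(L*15)*T(3) = (3*15)*0 = 45*0 = 0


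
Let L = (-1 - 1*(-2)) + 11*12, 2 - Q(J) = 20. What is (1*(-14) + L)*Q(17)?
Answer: -2142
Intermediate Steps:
Q(J) = -18 (Q(J) = 2 - 1*20 = 2 - 20 = -18)
L = 133 (L = (-1 + 2) + 132 = 1 + 132 = 133)
(1*(-14) + L)*Q(17) = (1*(-14) + 133)*(-18) = (-14 + 133)*(-18) = 119*(-18) = -2142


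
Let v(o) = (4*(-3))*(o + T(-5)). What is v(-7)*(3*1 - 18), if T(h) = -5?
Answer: -2160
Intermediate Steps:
v(o) = 60 - 12*o (v(o) = (4*(-3))*(o - 5) = -12*(-5 + o) = 60 - 12*o)
v(-7)*(3*1 - 18) = (60 - 12*(-7))*(3*1 - 18) = (60 + 84)*(3 - 18) = 144*(-15) = -2160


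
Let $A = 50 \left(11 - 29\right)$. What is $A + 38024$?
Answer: $37124$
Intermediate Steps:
$A = -900$ ($A = 50 \left(-18\right) = -900$)
$A + 38024 = -900 + 38024 = 37124$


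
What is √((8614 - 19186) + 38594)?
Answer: √28022 ≈ 167.40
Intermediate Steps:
√((8614 - 19186) + 38594) = √(-10572 + 38594) = √28022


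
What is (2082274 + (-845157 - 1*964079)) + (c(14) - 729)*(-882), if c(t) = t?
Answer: 903668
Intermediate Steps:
(2082274 + (-845157 - 1*964079)) + (c(14) - 729)*(-882) = (2082274 + (-845157 - 1*964079)) + (14 - 729)*(-882) = (2082274 + (-845157 - 964079)) - 715*(-882) = (2082274 - 1809236) + 630630 = 273038 + 630630 = 903668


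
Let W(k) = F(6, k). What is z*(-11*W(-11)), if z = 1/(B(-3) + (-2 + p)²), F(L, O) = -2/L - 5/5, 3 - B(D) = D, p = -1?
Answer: 44/45 ≈ 0.97778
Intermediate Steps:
B(D) = 3 - D
F(L, O) = -1 - 2/L (F(L, O) = -2/L - 5*⅕ = -2/L - 1 = -1 - 2/L)
W(k) = -4/3 (W(k) = (-2 - 1*6)/6 = (-2 - 6)/6 = (⅙)*(-8) = -4/3)
z = 1/15 (z = 1/((3 - 1*(-3)) + (-2 - 1)²) = 1/((3 + 3) + (-3)²) = 1/(6 + 9) = 1/15 ≈ 0.066667)
z*(-11*W(-11)) = (-11*(-4/3))/15 = (1/15)*(44/3) = 44/45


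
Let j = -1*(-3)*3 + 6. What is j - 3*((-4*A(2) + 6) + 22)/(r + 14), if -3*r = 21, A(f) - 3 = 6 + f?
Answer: 153/7 ≈ 21.857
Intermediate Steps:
A(f) = 9 + f (A(f) = 3 + (6 + f) = 9 + f)
r = -7 (r = -⅓*21 = -7)
j = 15 (j = 3*3 + 6 = 9 + 6 = 15)
j - 3*((-4*A(2) + 6) + 22)/(r + 14) = 15 - 3*((-4*(9 + 2) + 6) + 22)/(-7 + 14) = 15 - 3*((-4*11 + 6) + 22)/7 = 15 - 3*((-44 + 6) + 22)/7 = 15 - 3*(-38 + 22)/7 = 15 - (-48)/7 = 15 - 3*(-16/7) = 15 + 48/7 = 153/7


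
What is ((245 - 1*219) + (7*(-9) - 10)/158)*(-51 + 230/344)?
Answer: -34930995/27176 ≈ -1285.4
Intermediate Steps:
((245 - 1*219) + (7*(-9) - 10)/158)*(-51 + 230/344) = ((245 - 219) + (-63 - 10)*(1/158))*(-51 + 230*(1/344)) = (26 - 73*1/158)*(-51 + 115/172) = (26 - 73/158)*(-8657/172) = (4035/158)*(-8657/172) = -34930995/27176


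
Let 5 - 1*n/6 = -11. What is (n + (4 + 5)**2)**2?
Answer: 31329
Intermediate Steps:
n = 96 (n = 30 - 6*(-11) = 30 + 66 = 96)
(n + (4 + 5)**2)**2 = (96 + (4 + 5)**2)**2 = (96 + 9**2)**2 = (96 + 81)**2 = 177**2 = 31329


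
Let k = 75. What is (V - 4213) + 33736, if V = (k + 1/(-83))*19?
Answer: 2568665/83 ≈ 30948.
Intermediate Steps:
V = 118256/83 (V = (75 + 1/(-83))*19 = (75 - 1/83)*19 = (6224/83)*19 = 118256/83 ≈ 1424.8)
(V - 4213) + 33736 = (118256/83 - 4213) + 33736 = -231423/83 + 33736 = 2568665/83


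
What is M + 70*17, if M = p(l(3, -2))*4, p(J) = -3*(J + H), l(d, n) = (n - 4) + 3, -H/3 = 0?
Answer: 1226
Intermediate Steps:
H = 0 (H = -3*0 = 0)
l(d, n) = -1 + n (l(d, n) = (-4 + n) + 3 = -1 + n)
p(J) = -3*J (p(J) = -3*(J + 0) = -3*J)
M = 36 (M = -3*(-1 - 2)*4 = -3*(-3)*4 = 9*4 = 36)
M + 70*17 = 36 + 70*17 = 36 + 1190 = 1226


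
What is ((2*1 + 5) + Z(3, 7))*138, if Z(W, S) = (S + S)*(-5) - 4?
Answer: -9246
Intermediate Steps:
Z(W, S) = -4 - 10*S (Z(W, S) = (2*S)*(-5) - 4 = -10*S - 4 = -4 - 10*S)
((2*1 + 5) + Z(3, 7))*138 = ((2*1 + 5) + (-4 - 10*7))*138 = ((2 + 5) + (-4 - 70))*138 = (7 - 74)*138 = -67*138 = -9246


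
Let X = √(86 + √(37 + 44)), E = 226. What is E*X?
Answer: 226*√95 ≈ 2202.8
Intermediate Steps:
X = √95 (X = √(86 + √81) = √(86 + 9) = √95 ≈ 9.7468)
E*X = 226*√95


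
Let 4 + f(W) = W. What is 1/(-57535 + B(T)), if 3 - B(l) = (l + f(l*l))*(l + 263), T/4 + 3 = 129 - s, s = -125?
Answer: -1/1278480804 ≈ -7.8218e-10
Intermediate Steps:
T = 1004 (T = -12 + 4*(129 - 1*(-125)) = -12 + 4*(129 + 125) = -12 + 4*254 = -12 + 1016 = 1004)
f(W) = -4 + W
B(l) = 3 - (263 + l)*(-4 + l + l²) (B(l) = 3 - (l + (-4 + l*l))*(l + 263) = 3 - (l + (-4 + l²))*(263 + l) = 3 - (-4 + l + l²)*(263 + l) = 3 - (263 + l)*(-4 + l + l²))
1/(-57535 + B(T)) = 1/(-57535 + (1055 - 1*1004³ - 264*1004² - 259*1004)) = 1/(-57535 + (1055 - 1*1012048064 - 264*1008016 - 260036)) = 1/(-57535 + (1055 - 1012048064 - 266116224 - 260036)) = 1/(-57535 - 1278423269) = 1/(-1278480804) = -1/1278480804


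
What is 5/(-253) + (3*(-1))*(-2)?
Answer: 1513/253 ≈ 5.9802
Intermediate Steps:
5/(-253) + (3*(-1))*(-2) = 5*(-1/253) - 3*(-2) = -5/253 + 6 = 1513/253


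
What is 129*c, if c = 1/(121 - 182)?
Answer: -129/61 ≈ -2.1148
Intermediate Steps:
c = -1/61 (c = 1/(-61) = -1/61 ≈ -0.016393)
129*c = 129*(-1/61) = -129/61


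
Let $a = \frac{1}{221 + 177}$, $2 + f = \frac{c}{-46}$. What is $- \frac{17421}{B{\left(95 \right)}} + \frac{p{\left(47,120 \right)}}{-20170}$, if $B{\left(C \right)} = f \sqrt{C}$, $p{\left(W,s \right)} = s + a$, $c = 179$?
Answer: $- \frac{47761}{8027660} + \frac{801366 \sqrt{95}}{25745} \approx 303.38$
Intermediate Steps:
$f = - \frac{271}{46}$ ($f = -2 + \frac{179}{-46} = -2 + 179 \left(- \frac{1}{46}\right) = -2 - \frac{179}{46} = - \frac{271}{46} \approx -5.8913$)
$a = \frac{1}{398} \approx 0.0025126$
$p{\left(W,s \right)} = \frac{1}{398} + s$ ($p{\left(W,s \right)} = s + \frac{1}{398} = \frac{1}{398} + s$)
$B{\left(C \right)} = - \frac{271 \sqrt{C}}{46}$
$- \frac{17421}{B{\left(95 \right)}} + \frac{p{\left(47,120 \right)}}{-20170} = - \frac{17421}{\left(- \frac{271}{46}\right) \sqrt{95}} + \frac{\frac{1}{398} + 120}{-20170} = - 17421 \left(- \frac{46 \sqrt{95}}{25745}\right) + \frac{47761}{398} \left(- \frac{1}{20170}\right) = \frac{801366 \sqrt{95}}{25745} - \frac{47761}{8027660} = - \frac{47761}{8027660} + \frac{801366 \sqrt{95}}{25745}$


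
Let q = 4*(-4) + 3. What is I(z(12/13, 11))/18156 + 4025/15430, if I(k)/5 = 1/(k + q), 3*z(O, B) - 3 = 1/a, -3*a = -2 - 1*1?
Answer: 17049967/65367652 ≈ 0.26083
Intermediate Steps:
a = 1 (a = -(-2 - 1*1)/3 = -(-2 - 1)/3 = -⅓*(-3) = 1)
q = -13 (q = -16 + 3 = -13)
z(O, B) = 4/3 (z(O, B) = 1 + (⅓)/1 = 1 + (⅓)*1 = 1 + ⅓ = 4/3)
I(k) = 5/(-13 + k) (I(k) = 5/(k - 13) = 5/(-13 + k))
I(z(12/13, 11))/18156 + 4025/15430 = (5/(-13 + 4/3))/18156 + 4025/15430 = (5/(-35/3))*(1/18156) + 4025*(1/15430) = (5*(-3/35))*(1/18156) + 805/3086 = -3/7*1/18156 + 805/3086 = -1/42364 + 805/3086 = 17049967/65367652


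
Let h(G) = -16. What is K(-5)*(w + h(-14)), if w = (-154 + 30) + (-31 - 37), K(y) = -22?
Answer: 4576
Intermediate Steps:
w = -192 (w = -124 - 68 = -192)
K(-5)*(w + h(-14)) = -22*(-192 - 16) = -22*(-208) = 4576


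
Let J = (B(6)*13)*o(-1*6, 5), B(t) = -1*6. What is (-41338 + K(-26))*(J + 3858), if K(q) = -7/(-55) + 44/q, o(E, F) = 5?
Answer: -102506412252/715 ≈ -1.4337e+8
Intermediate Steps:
B(t) = -6
K(q) = 7/55 + 44/q (K(q) = -7*(-1/55) + 44/q = 7/55 + 44/q)
J = -390 (J = -6*13*5 = -78*5 = -390)
(-41338 + K(-26))*(J + 3858) = (-41338 + (7/55 + 44/(-26)))*(-390 + 3858) = (-41338 + (7/55 + 44*(-1/26)))*3468 = (-41338 + (7/55 - 22/13))*3468 = (-41338 - 1119/715)*3468 = -29557789/715*3468 = -102506412252/715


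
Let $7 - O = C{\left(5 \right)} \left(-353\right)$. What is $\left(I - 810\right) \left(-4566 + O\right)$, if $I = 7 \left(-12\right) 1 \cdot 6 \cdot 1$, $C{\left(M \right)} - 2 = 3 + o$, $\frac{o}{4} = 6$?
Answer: $-7460892$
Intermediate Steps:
$o = 24$ ($o = 4 \cdot 6 = 24$)
$C{\left(M \right)} = 29$ ($C{\left(M \right)} = 2 + \left(3 + 24\right) = 2 + 27 = 29$)
$O = 10244$ ($O = 7 - 29 \left(-353\right) = 7 - -10237 = 7 + 10237 = 10244$)
$I = -504$ ($I = - 84 \cdot 6 \cdot 1 = \left(-84\right) 6 = -504$)
$\left(I - 810\right) \left(-4566 + O\right) = \left(-504 - 810\right) \left(-4566 + 10244\right) = \left(-1314\right) 5678 = -7460892$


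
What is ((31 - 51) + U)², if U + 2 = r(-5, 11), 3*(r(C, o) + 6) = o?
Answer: 5329/9 ≈ 592.11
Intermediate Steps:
r(C, o) = -6 + o/3
U = -13/3 (U = -2 + (-6 + (⅓)*11) = -2 + (-6 + 11/3) = -2 - 7/3 = -13/3 ≈ -4.3333)
((31 - 51) + U)² = ((31 - 51) - 13/3)² = (-20 - 13/3)² = (-73/3)² = 5329/9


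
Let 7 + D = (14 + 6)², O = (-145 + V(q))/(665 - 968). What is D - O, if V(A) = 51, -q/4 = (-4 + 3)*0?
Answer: 118985/303 ≈ 392.69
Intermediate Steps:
q = 0 (q = -4*(-4 + 3)*0 = -(-4)*0 = -4*0 = 0)
O = 94/303 (O = (-145 + 51)/(665 - 968) = -94/(-303) = -94*(-1/303) = 94/303 ≈ 0.31023)
D = 393 (D = -7 + (14 + 6)² = -7 + 20² = -7 + 400 = 393)
D - O = 393 - 1*94/303 = 393 - 94/303 = 118985/303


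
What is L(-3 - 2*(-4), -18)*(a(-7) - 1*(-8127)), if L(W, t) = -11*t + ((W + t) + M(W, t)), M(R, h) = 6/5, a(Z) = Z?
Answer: 1511944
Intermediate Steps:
M(R, h) = 6/5 (M(R, h) = 6*(⅕) = 6/5)
L(W, t) = 6/5 + W - 10*t (L(W, t) = -11*t + ((W + t) + 6/5) = -11*t + (6/5 + W + t) = 6/5 + W - 10*t)
L(-3 - 2*(-4), -18)*(a(-7) - 1*(-8127)) = (6/5 + (-3 - 2*(-4)) - 10*(-18))*(-7 - 1*(-8127)) = (6/5 + (-3 + 8) + 180)*(-7 + 8127) = (6/5 + 5 + 180)*8120 = (931/5)*8120 = 1511944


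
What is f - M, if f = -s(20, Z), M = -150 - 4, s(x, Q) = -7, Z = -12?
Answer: 161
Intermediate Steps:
M = -154
f = 7 (f = -1*(-7) = 7)
f - M = 7 - 1*(-154) = 7 + 154 = 161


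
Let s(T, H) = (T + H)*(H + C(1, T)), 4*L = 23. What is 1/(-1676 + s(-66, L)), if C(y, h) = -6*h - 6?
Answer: -16/408319 ≈ -3.9185e-5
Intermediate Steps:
L = 23/4 (L = (1/4)*23 = 23/4 ≈ 5.7500)
C(y, h) = -6 - 6*h
s(T, H) = (H + T)*(-6 + H - 6*T) (s(T, H) = (T + H)*(H + (-6 - 6*T)) = (H + T)*(-6 + H - 6*T))
1/(-1676 + s(-66, L)) = 1/(-1676 + ((23/4)**2 + (23/4)*(-66) - 6*23/4*(1 - 66) - 6*(-66)*(1 - 66))) = 1/(-1676 + (529/16 - 759/2 - 6*23/4*(-65) - 6*(-66)*(-65))) = 1/(-1676 + (529/16 - 759/2 + 4485/2 - 25740)) = 1/(-1676 - 381503/16) = 1/(-408319/16) = -16/408319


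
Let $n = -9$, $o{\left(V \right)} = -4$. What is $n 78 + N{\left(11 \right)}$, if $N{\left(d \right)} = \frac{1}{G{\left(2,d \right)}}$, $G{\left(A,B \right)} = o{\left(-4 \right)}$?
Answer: $- \frac{2809}{4} \approx -702.25$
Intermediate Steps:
$G{\left(A,B \right)} = -4$
$N{\left(d \right)} = - \frac{1}{4}$ ($N{\left(d \right)} = \frac{1}{-4} = - \frac{1}{4}$)
$n 78 + N{\left(11 \right)} = \left(-9\right) 78 - \frac{1}{4} = -702 - \frac{1}{4} = - \frac{2809}{4}$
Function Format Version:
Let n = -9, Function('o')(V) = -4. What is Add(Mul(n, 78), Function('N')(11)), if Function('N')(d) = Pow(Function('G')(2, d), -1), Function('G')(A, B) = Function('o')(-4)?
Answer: Rational(-2809, 4) ≈ -702.25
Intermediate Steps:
Function('G')(A, B) = -4
Function('N')(d) = Rational(-1, 4) (Function('N')(d) = Pow(-4, -1) = Rational(-1, 4))
Add(Mul(n, 78), Function('N')(11)) = Add(Mul(-9, 78), Rational(-1, 4)) = Add(-702, Rational(-1, 4)) = Rational(-2809, 4)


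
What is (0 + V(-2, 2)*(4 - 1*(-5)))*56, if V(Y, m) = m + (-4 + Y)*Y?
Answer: 7056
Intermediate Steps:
V(Y, m) = m + Y*(-4 + Y)
(0 + V(-2, 2)*(4 - 1*(-5)))*56 = (0 + (2 + (-2)**2 - 4*(-2))*(4 - 1*(-5)))*56 = (0 + (2 + 4 + 8)*(4 + 5))*56 = (0 + 14*9)*56 = (0 + 126)*56 = 126*56 = 7056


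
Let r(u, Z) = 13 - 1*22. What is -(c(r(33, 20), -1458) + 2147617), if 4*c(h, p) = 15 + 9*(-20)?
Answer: -8590303/4 ≈ -2.1476e+6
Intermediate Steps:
r(u, Z) = -9 (r(u, Z) = 13 - 22 = -9)
c(h, p) = -165/4 (c(h, p) = (15 + 9*(-20))/4 = (15 - 180)/4 = (1/4)*(-165) = -165/4)
-(c(r(33, 20), -1458) + 2147617) = -(-165/4 + 2147617) = -1*8590303/4 = -8590303/4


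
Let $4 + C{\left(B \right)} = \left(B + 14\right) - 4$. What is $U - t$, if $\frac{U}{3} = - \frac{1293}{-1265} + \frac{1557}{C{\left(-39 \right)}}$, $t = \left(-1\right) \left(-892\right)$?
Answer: $- \frac{1303556}{1265} \approx -1030.5$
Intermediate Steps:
$C{\left(B \right)} = 6 + B$ ($C{\left(B \right)} = -4 + \left(\left(B + 14\right) - 4\right) = -4 + \left(\left(14 + B\right) - 4\right) = -4 + \left(10 + B\right) = 6 + B$)
$t = 892$
$U = - \frac{175176}{1265}$ ($U = 3 \left(- \frac{1293}{-1265} + \frac{1557}{6 - 39}\right) = 3 \left(\left(-1293\right) \left(- \frac{1}{1265}\right) + \frac{1557}{-33}\right) = 3 \left(\frac{1293}{1265} + 1557 \left(- \frac{1}{33}\right)\right) = 3 \left(\frac{1293}{1265} - \frac{519}{11}\right) = 3 \left(- \frac{58392}{1265}\right) = - \frac{175176}{1265} \approx -138.48$)
$U - t = - \frac{175176}{1265} - 892 = - \frac{1303556}{1265}$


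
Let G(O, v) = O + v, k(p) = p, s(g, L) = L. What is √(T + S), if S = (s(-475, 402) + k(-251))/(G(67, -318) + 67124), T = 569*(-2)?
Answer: I*√5089123772979/66873 ≈ 33.734*I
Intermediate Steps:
T = -1138
S = 151/66873 (S = (402 - 251)/((67 - 318) + 67124) = 151/(-251 + 67124) = 151/66873 ≈ 0.0022580)
√(T + S) = √(-1138 + 151/66873) = √(-76101323/66873) = I*√5089123772979/66873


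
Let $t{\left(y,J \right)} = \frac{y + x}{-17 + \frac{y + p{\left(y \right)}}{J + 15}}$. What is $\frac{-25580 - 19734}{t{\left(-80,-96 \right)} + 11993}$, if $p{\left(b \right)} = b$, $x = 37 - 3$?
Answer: $- \frac{55147138}{14599207} \approx -3.7774$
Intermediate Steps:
$x = 34$
$t{\left(y,J \right)} = \frac{34 + y}{-17 + \frac{2 y}{15 + J}}$ ($t{\left(y,J \right)} = \frac{y + 34}{-17 + \frac{y + y}{J + 15}} = \frac{34 + y}{-17 + \frac{2 y}{15 + J}}$)
$\frac{-25580 - 19734}{t{\left(-80,-96 \right)} + 11993} = \frac{-25580 - 19734}{\frac{510 + 15 \left(-80\right) + 34 \left(-96\right) - -7680}{-255 - -1632 + 2 \left(-80\right)} + 11993} = - \frac{45314}{\frac{510 - 1200 - 3264 + 7680}{-255 + 1632 - 160} + 11993} = - \frac{45314}{\frac{1}{1217} \cdot 3726 + 11993} = - \frac{45314}{\frac{3726}{1217} + 11993} = - \frac{45314}{\frac{14599207}{1217}} = \left(-45314\right) \frac{1217}{14599207} = - \frac{55147138}{14599207}$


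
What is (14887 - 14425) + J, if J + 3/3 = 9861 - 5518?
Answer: 4804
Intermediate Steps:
J = 4342 (J = -1 + (9861 - 5518) = -1 + 4343 = 4342)
(14887 - 14425) + J = (14887 - 14425) + 4342 = 462 + 4342 = 4804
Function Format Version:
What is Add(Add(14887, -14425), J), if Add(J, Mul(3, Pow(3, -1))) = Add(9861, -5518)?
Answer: 4804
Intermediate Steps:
J = 4342 (J = Add(-1, Add(9861, -5518)) = Add(-1, 4343) = 4342)
Add(Add(14887, -14425), J) = Add(Add(14887, -14425), 4342) = Add(462, 4342) = 4804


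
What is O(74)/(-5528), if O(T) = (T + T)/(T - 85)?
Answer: 37/15202 ≈ 0.0024339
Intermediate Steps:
O(T) = 2*T/(-85 + T) (O(T) = (2*T)/(-85 + T) = 2*T/(-85 + T))
O(74)/(-5528) = (2*74/(-85 + 74))/(-5528) = (2*74/(-11))*(-1/5528) = (2*74*(-1/11))*(-1/5528) = -148/11*(-1/5528) = 37/15202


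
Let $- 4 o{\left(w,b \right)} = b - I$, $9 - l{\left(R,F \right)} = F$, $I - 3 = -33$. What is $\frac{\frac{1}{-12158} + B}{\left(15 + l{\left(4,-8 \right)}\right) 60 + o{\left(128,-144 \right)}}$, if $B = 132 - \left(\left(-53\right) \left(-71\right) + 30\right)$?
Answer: $- \frac{14836813}{7896621} \approx -1.8789$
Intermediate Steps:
$I = -30$ ($I = 3 - 33 = -30$)
$l{\left(R,F \right)} = 9 - F$
$o{\left(w,b \right)} = - \frac{15}{2} - \frac{b}{4}$ ($o{\left(w,b \right)} = - \frac{b - -30}{4} = - \frac{b + 30}{4} = - \frac{30 + b}{4} = - \frac{15}{2} - \frac{b}{4}$)
$B = -3661$ ($B = 132 - \left(3763 + 30\right) = 132 - 3793 = -3661$)
$\frac{\frac{1}{-12158} + B}{\left(15 + l{\left(4,-8 \right)}\right) 60 + o{\left(128,-144 \right)}} = \frac{\frac{1}{-12158} - 3661}{\left(15 + \left(9 - -8\right)\right) 60 - - \frac{57}{2}} = \frac{- \frac{1}{12158} - 3661}{\left(15 + \left(9 + 8\right)\right) 60 + \left(- \frac{15}{2} + 36\right)} = - \frac{44510439}{12158 \left(\left(15 + 17\right) 60 + \frac{57}{2}\right)} = - \frac{44510439}{12158 \left(32 \cdot 60 + \frac{57}{2}\right)} = - \frac{44510439}{12158 \left(1920 + \frac{57}{2}\right)} = - \frac{44510439}{12158 \cdot \frac{3897}{2}} = \left(- \frac{44510439}{12158}\right) \frac{2}{3897} = - \frac{14836813}{7896621}$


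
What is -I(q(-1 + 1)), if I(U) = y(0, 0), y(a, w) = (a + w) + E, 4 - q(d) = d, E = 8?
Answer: -8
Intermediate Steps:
q(d) = 4 - d
y(a, w) = 8 + a + w (y(a, w) = (a + w) + 8 = 8 + a + w)
I(U) = 8 (I(U) = 8 + 0 + 0 = 8)
-I(q(-1 + 1)) = -1*8 = -8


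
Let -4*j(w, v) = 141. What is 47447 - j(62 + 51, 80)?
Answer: 189929/4 ≈ 47482.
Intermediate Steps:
j(w, v) = -141/4 (j(w, v) = -¼*141 = -141/4)
47447 - j(62 + 51, 80) = 47447 - 1*(-141/4) = 47447 + 141/4 = 189929/4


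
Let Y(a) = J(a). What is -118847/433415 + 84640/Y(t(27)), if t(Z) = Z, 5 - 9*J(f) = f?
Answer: -9710612501/280445 ≈ -34626.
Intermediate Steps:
J(f) = 5/9 - f/9
Y(a) = 5/9 - a/9
-118847/433415 + 84640/Y(t(27)) = -118847/433415 + 84640/(5/9 - ⅑*27) = -118847*1/433415 + 84640/(5/9 - 3) = -6991/25495 + 84640/(-22/9) = -6991/25495 + 84640*(-9/22) = -6991/25495 - 380880/11 = -9710612501/280445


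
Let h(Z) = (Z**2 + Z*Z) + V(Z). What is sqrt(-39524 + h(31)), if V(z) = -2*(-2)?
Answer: I*sqrt(37598) ≈ 193.9*I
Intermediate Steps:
V(z) = 4
h(Z) = 4 + 2*Z**2 (h(Z) = (Z**2 + Z*Z) + 4 = (Z**2 + Z**2) + 4 = 2*Z**2 + 4 = 4 + 2*Z**2)
sqrt(-39524 + h(31)) = sqrt(-39524 + (4 + 2*31**2)) = sqrt(-39524 + (4 + 2*961)) = sqrt(-39524 + (4 + 1922)) = sqrt(-39524 + 1926) = sqrt(-37598) = I*sqrt(37598)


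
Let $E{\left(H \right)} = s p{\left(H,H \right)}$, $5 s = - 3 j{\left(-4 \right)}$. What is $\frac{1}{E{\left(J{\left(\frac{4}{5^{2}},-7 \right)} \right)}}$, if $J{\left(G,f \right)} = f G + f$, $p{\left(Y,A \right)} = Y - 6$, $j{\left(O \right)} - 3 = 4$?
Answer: $\frac{125}{7413} \approx 0.016862$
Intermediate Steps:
$j{\left(O \right)} = 7$ ($j{\left(O \right)} = 3 + 4 = 7$)
$p{\left(Y,A \right)} = -6 + Y$
$J{\left(G,f \right)} = f + G f$ ($J{\left(G,f \right)} = G f + f = f + G f$)
$s = - \frac{21}{5}$ ($s = \frac{\left(-3\right) 7}{5} = \frac{1}{5} \left(-21\right) = - \frac{21}{5} \approx -4.2$)
$E{\left(H \right)} = \frac{126}{5} - \frac{21 H}{5}$ ($E{\left(H \right)} = - \frac{21 \left(-6 + H\right)}{5} = \frac{126}{5} - \frac{21 H}{5}$)
$\frac{1}{E{\left(J{\left(\frac{4}{5^{2}},-7 \right)} \right)}} = \frac{1}{\frac{126}{5} - \frac{21 \left(- 7 \left(1 + \frac{4}{5^{2}}\right)\right)}{5}} = \frac{1}{\frac{126}{5} - \frac{21 \left(- 7 \left(1 + \frac{4}{25}\right)\right)}{5}} = \frac{1}{\frac{126}{5} - \frac{21 \left(\left(-7\right) \frac{29}{25}\right)}{5}} = \frac{1}{\frac{126}{5} - - \frac{4263}{125}} = \frac{1}{\frac{126}{5} + \frac{4263}{125}} = \frac{1}{\frac{7413}{125}} = \frac{125}{7413}$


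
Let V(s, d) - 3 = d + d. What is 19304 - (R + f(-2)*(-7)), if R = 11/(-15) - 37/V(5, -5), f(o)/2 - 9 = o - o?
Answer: 2039672/105 ≈ 19425.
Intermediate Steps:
V(s, d) = 3 + 2*d (V(s, d) = 3 + (d + d) = 3 + 2*d)
f(o) = 18 (f(o) = 18 + 2*(o - o) = 18 + 2*0 = 18 + 0 = 18)
R = 478/105 (R = 11/(-15) - 37/(3 + 2*(-5)) = 11*(-1/15) - 37/(3 - 10) = -11/15 - 37/(-7) = -11/15 - 37*(-⅐) = -11/15 + 37/7 = 478/105 ≈ 4.5524)
19304 - (R + f(-2)*(-7)) = 19304 - (478/105 + 18*(-7)) = 19304 - (478/105 - 126) = 19304 - 1*(-12752/105) = 19304 + 12752/105 = 2039672/105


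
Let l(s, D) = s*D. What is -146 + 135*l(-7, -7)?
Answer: 6469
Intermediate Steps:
l(s, D) = D*s
-146 + 135*l(-7, -7) = -146 + 135*(-7*(-7)) = -146 + 135*49 = -146 + 6615 = 6469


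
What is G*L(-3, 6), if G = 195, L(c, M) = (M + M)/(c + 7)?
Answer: 585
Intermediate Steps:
L(c, M) = 2*M/(7 + c) (L(c, M) = (2*M)/(7 + c) = 2*M/(7 + c))
G*L(-3, 6) = 195*(2*6/(7 - 3)) = 195*(2*6/4) = 195*(2*6*(¼)) = 195*3 = 585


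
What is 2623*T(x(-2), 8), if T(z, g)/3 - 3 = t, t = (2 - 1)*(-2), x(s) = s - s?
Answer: 7869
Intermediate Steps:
x(s) = 0
t = -2 (t = 1*(-2) = -2)
T(z, g) = 3 (T(z, g) = 9 + 3*(-2) = 9 - 6 = 3)
2623*T(x(-2), 8) = 2623*3 = 7869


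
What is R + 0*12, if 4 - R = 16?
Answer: -12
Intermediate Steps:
R = -12 (R = 4 - 1*16 = 4 - 16 = -12)
R + 0*12 = -12 + 0*12 = -12 + 0 = -12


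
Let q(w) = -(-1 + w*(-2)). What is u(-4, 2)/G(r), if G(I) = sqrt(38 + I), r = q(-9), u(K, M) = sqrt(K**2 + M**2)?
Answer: 2*sqrt(105)/21 ≈ 0.97590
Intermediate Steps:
q(w) = 1 + 2*w (q(w) = -(-1 - 2*w) = 1 + 2*w)
r = -17 (r = 1 + 2*(-9) = 1 - 18 = -17)
u(-4, 2)/G(r) = sqrt((-4)**2 + 2**2)/(sqrt(38 - 17)) = sqrt(16 + 4)/(sqrt(21)) = sqrt(20)*(sqrt(21)/21) = (2*sqrt(5))*(sqrt(21)/21) = 2*sqrt(105)/21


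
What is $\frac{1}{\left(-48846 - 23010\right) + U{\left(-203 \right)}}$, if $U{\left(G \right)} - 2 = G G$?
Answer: $- \frac{1}{30645} \approx -3.2632 \cdot 10^{-5}$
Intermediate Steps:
$U{\left(G \right)} = 2 + G^{2}$ ($U{\left(G \right)} = 2 + G G = 2 + G^{2}$)
$\frac{1}{\left(-48846 - 23010\right) + U{\left(-203 \right)}} = \frac{1}{\left(-48846 - 23010\right) + \left(2 + \left(-203\right)^{2}\right)} = \frac{1}{\left(-48846 - 23010\right) + \left(2 + 41209\right)} = \frac{1}{-71856 + 41211} = \frac{1}{-30645} = - \frac{1}{30645}$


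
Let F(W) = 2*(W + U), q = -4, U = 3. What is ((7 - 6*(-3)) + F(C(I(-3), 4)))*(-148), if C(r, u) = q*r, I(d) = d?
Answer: -8140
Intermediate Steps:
C(r, u) = -4*r
F(W) = 6 + 2*W (F(W) = 2*(W + 3) = 2*(3 + W) = 6 + 2*W)
((7 - 6*(-3)) + F(C(I(-3), 4)))*(-148) = ((7 - 6*(-3)) + (6 + 2*(-4*(-3))))*(-148) = ((7 + 18) + (6 + 2*12))*(-148) = (25 + (6 + 24))*(-148) = (25 + 30)*(-148) = 55*(-148) = -8140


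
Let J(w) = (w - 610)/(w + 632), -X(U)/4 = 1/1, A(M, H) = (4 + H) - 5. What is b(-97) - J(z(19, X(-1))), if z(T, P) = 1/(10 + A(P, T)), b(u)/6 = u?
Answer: -3427525/5899 ≈ -581.04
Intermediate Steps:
A(M, H) = -1 + H
b(u) = 6*u
X(U) = -4 (X(U) = -4/1 = -4*1 = -4)
z(T, P) = 1/(9 + T) (z(T, P) = 1/(10 + (-1 + T)) = 1/(9 + T))
J(w) = (-610 + w)/(632 + w)
b(-97) - J(z(19, X(-1))) = 6*(-97) - (-610 + 1/(9 + 19))/(632 + 1/(9 + 19)) = -582 - (-610 + 1/28)/(632 + 1/28) = -582 - (-17079)/(17697/28*28) = -582 - 28*(-17079)/(17697*28) = -582 - 1*(-5693/5899) = -582 + 5693/5899 = -3427525/5899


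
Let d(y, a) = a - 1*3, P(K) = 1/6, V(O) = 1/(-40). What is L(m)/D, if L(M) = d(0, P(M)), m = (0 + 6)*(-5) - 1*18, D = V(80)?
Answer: 340/3 ≈ 113.33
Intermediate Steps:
V(O) = -1/40
P(K) = ⅙
D = -1/40 ≈ -0.025000
m = -48 (m = 6*(-5) - 18 = -30 - 18 = -48)
d(y, a) = -3 + a (d(y, a) = a - 3 = -3 + a)
L(M) = -17/6 (L(M) = -3 + ⅙ = -17/6)
L(m)/D = -17/(6*(-1/40)) = -17/6*(-40) = 340/3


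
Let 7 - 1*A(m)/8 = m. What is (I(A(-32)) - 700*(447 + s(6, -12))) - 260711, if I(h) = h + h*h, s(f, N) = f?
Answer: -480155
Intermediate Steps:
A(m) = 56 - 8*m
I(h) = h + h²
(I(A(-32)) - 700*(447 + s(6, -12))) - 260711 = ((56 - 8*(-32))*(1 + (56 - 8*(-32))) - 700*(447 + 6)) - 260711 = ((56 + 256)*(1 + (56 + 256)) - 700*453) - 260711 = (312*(1 + 312) - 317100) - 260711 = (312*313 - 317100) - 260711 = (97656 - 317100) - 260711 = -219444 - 260711 = -480155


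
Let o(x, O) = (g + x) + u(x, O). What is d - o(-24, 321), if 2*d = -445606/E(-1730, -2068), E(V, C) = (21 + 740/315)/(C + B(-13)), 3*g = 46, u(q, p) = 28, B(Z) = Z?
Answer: 87630339809/4413 ≈ 1.9857e+7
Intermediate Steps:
g = 46/3 (g = (⅓)*46 = 46/3 ≈ 15.333)
E(V, C) = 1471/(63*(-13 + C)) (E(V, C) = (21 + 740/315)/(C - 13) = (21 + 740*(1/315))/(-13 + C) = (21 + 148/63)/(-13 + C) = 1471/(63*(-13 + C)))
d = 29210141709/1471 (d = (-445606/(1471/(63*(-13 - 2068))))/2 = (-445606/((1471/63)/(-2081)))/2 = (-445606/((1471/63)*(-1/2081)))/2 = (-445606/(-1471/131103))/2 = (-445606*(-131103/1471))/2 = (½)*(58420283418/1471) = 29210141709/1471 ≈ 1.9857e+7)
o(x, O) = 130/3 + x (o(x, O) = (46/3 + x) + 28 = 130/3 + x)
d - o(-24, 321) = 29210141709/1471 - (130/3 - 24) = 29210141709/1471 - 1*58/3 = 29210141709/1471 - 58/3 = 87630339809/4413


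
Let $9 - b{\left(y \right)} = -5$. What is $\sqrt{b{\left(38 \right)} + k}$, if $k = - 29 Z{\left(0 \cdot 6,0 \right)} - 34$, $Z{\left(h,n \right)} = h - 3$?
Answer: $\sqrt{67} \approx 8.1853$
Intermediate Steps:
$b{\left(y \right)} = 14$ ($b{\left(y \right)} = 9 - -5 = 9 + 5 = 14$)
$Z{\left(h,n \right)} = -3 + h$
$k = 53$ ($k = - 29 \left(-3 + 0 \cdot 6\right) - 34 = - 29 \left(-3 + 0\right) - 34 = \left(-29\right) \left(-3\right) - 34 = 87 - 34 = 53$)
$\sqrt{b{\left(38 \right)} + k} = \sqrt{14 + 53} = \sqrt{67}$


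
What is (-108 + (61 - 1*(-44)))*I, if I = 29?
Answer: -87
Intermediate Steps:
(-108 + (61 - 1*(-44)))*I = (-108 + (61 - 1*(-44)))*29 = (-108 + (61 + 44))*29 = (-108 + 105)*29 = -3*29 = -87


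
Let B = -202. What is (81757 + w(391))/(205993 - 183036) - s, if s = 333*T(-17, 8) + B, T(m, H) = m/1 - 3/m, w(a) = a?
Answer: 206055420/35479 ≈ 5807.8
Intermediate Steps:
T(m, H) = m - 3/m (T(m, H) = m*1 - 3/m = m - 3/m)
s = -98672/17 (s = 333*(-17 - 3/(-17)) - 202 = 333*(-17 - 3*(-1/17)) - 202 = 333*(-17 + 3/17) - 202 = 333*(-286/17) - 202 = -95238/17 - 202 = -98672/17 ≈ -5804.2)
(81757 + w(391))/(205993 - 183036) - s = (81757 + 391)/(205993 - 183036) - 1*(-98672/17) = 82148/22957 + 98672/17 = 82148*(1/22957) + 98672/17 = 7468/2087 + 98672/17 = 206055420/35479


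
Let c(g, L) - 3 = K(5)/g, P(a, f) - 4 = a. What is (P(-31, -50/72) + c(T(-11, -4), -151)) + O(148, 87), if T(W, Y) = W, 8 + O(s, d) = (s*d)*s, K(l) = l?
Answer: 20961771/11 ≈ 1.9056e+6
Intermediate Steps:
O(s, d) = -8 + d*s**2 (O(s, d) = -8 + (s*d)*s = -8 + (d*s)*s = -8 + d*s**2)
P(a, f) = 4 + a
c(g, L) = 3 + 5/g
(P(-31, -50/72) + c(T(-11, -4), -151)) + O(148, 87) = ((4 - 31) + (3 + 5/(-11))) + (-8 + 87*148**2) = (-27 + (3 + 5*(-1/11))) + (-8 + 87*21904) = (-27 + (3 - 5/11)) + (-8 + 1905648) = (-27 + 28/11) + 1905640 = -269/11 + 1905640 = 20961771/11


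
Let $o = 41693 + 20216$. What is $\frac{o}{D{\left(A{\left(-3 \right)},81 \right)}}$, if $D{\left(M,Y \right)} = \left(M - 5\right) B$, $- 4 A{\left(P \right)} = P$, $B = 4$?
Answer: $- \frac{61909}{17} \approx -3641.7$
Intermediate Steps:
$A{\left(P \right)} = - \frac{P}{4}$
$o = 61909$
$D{\left(M,Y \right)} = -20 + 4 M$ ($D{\left(M,Y \right)} = \left(M - 5\right) 4 = \left(-5 + M\right) 4 = -20 + 4 M$)
$\frac{o}{D{\left(A{\left(-3 \right)},81 \right)}} = \frac{61909}{-20 + 4 \left(\left(- \frac{1}{4}\right) \left(-3\right)\right)} = \frac{61909}{-20 + 4 \cdot \frac{3}{4}} = \frac{61909}{-20 + 3} = \frac{61909}{-17} = 61909 \left(- \frac{1}{17}\right) = - \frac{61909}{17}$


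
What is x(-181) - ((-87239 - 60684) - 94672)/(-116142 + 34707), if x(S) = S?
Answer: -998822/5429 ≈ -183.98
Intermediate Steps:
x(-181) - ((-87239 - 60684) - 94672)/(-116142 + 34707) = -181 - ((-87239 - 60684) - 94672)/(-116142 + 34707) = -181 - (-147923 - 94672)/(-81435) = -181 - (-242595)*(-1)/81435 = -181 - 1*16173/5429 = -181 - 16173/5429 = -998822/5429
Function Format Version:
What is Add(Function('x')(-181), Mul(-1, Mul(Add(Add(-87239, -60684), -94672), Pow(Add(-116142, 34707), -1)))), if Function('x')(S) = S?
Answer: Rational(-998822, 5429) ≈ -183.98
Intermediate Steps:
Add(Function('x')(-181), Mul(-1, Mul(Add(Add(-87239, -60684), -94672), Pow(Add(-116142, 34707), -1)))) = Add(-181, Mul(-1, Mul(Add(Add(-87239, -60684), -94672), Pow(Add(-116142, 34707), -1)))) = Add(-181, Mul(-1, Mul(Add(-147923, -94672), Pow(-81435, -1)))) = Add(-181, Mul(-1, Mul(-242595, Rational(-1, 81435)))) = Add(-181, Mul(-1, Rational(16173, 5429))) = Add(-181, Rational(-16173, 5429)) = Rational(-998822, 5429)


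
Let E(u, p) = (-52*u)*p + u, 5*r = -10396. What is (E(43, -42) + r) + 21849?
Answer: 568624/5 ≈ 1.1372e+5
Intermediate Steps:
r = -10396/5 (r = (1/5)*(-10396) = -10396/5 ≈ -2079.2)
E(u, p) = u - 52*p*u (E(u, p) = -52*p*u + u = u - 52*p*u)
(E(43, -42) + r) + 21849 = (43*(1 - 52*(-42)) - 10396/5) + 21849 = (43*(1 + 2184) - 10396/5) + 21849 = (43*2185 - 10396/5) + 21849 = (93955 - 10396/5) + 21849 = 459379/5 + 21849 = 568624/5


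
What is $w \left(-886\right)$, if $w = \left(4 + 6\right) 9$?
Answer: $-79740$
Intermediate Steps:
$w = 90$ ($w = 10 \cdot 9 = 90$)
$w \left(-886\right) = 90 \left(-886\right) = -79740$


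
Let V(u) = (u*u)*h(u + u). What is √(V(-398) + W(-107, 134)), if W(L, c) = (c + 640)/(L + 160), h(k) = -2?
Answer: 5*I*√35594906/53 ≈ 562.84*I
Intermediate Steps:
W(L, c) = (640 + c)/(160 + L)
V(u) = -2*u² (V(u) = (u*u)*(-2) = u²*(-2) = -2*u²)
√(V(-398) + W(-107, 134)) = √(-2*(-398)² + (640 + 134)/(160 - 107)) = √(-2*158404 + 774/53) = √(-316808 + (1/53)*774) = √(-316808 + 774/53) = √(-16790050/53) = 5*I*√35594906/53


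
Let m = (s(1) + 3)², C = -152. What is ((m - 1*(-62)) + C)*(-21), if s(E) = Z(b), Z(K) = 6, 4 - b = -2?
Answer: 189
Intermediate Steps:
b = 6 (b = 4 - 1*(-2) = 4 + 2 = 6)
s(E) = 6
m = 81 (m = (6 + 3)² = 9² = 81)
((m - 1*(-62)) + C)*(-21) = ((81 - 1*(-62)) - 152)*(-21) = ((81 + 62) - 152)*(-21) = (143 - 152)*(-21) = -9*(-21) = 189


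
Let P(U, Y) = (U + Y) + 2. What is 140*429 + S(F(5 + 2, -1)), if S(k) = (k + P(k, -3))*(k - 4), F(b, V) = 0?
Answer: 60064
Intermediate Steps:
P(U, Y) = 2 + U + Y
S(k) = (-1 + 2*k)*(-4 + k) (S(k) = (k + (2 + k - 3))*(k - 4) = (k + (-1 + k))*(-4 + k) = (-1 + 2*k)*(-4 + k))
140*429 + S(F(5 + 2, -1)) = 140*429 + (4 - 9*0 + 2*0**2) = 60060 + (4 + 0 + 2*0) = 60060 + (4 + 0 + 0) = 60060 + 4 = 60064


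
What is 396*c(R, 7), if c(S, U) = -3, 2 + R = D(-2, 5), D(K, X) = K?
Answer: -1188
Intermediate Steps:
R = -4 (R = -2 - 2 = -4)
396*c(R, 7) = 396*(-3) = -1188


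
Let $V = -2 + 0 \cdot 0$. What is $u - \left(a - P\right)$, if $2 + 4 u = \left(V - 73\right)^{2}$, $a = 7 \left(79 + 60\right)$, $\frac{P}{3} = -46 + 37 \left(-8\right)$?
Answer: $- \frac{2373}{4} \approx -593.25$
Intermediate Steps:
$V = -2$ ($V = -2 + 0 = -2$)
$P = -1026$ ($P = 3 \left(-46 + 37 \left(-8\right)\right) = 3 \left(-46 - 296\right) = 3 \left(-342\right) = -1026$)
$a = 973$ ($a = 7 \cdot 139 = 973$)
$u = \frac{5623}{4}$ ($u = - \frac{1}{2} + \frac{\left(-2 - 73\right)^{2}}{4} = - \frac{1}{2} + \frac{\left(-75\right)^{2}}{4} = - \frac{1}{2} + \frac{1}{4} \cdot 5625 = - \frac{1}{2} + \frac{5625}{4} = \frac{5623}{4} \approx 1405.8$)
$u - \left(a - P\right) = \frac{5623}{4} - \left(973 - -1026\right) = \frac{5623}{4} - \left(973 + 1026\right) = \frac{5623}{4} - 1999 = - \frac{2373}{4}$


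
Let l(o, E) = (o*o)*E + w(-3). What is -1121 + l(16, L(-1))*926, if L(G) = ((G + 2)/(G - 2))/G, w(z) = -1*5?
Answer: 219803/3 ≈ 73268.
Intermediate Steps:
w(z) = -5
L(G) = (2 + G)/(G*(-2 + G)) (L(G) = ((2 + G)/(-2 + G))/G = (2 + G)/(G*(-2 + G)))
l(o, E) = -5 + E*o² (l(o, E) = (o*o)*E - 5 = o²*E - 5 = E*o² - 5 = -5 + E*o²)
-1121 + l(16, L(-1))*926 = -1121 + (-5 + ((2 - 1)/((-1)*(-2 - 1)))*16²)*926 = -1121 + (-5 - 1*1/(-3)*256)*926 = -1121 + (-5 - 1*(-⅓)*1*256)*926 = -1121 + (-5 + (⅓)*256)*926 = -1121 + (-5 + 256/3)*926 = -1121 + (241/3)*926 = -1121 + 223166/3 = 219803/3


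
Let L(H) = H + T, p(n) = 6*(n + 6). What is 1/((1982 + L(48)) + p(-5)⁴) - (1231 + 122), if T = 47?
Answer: -4563668/3373 ≈ -1353.0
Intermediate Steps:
p(n) = 36 + 6*n (p(n) = 6*(6 + n) = 36 + 6*n)
L(H) = 47 + H (L(H) = H + 47 = 47 + H)
1/((1982 + L(48)) + p(-5)⁴) - (1231 + 122) = 1/((1982 + (47 + 48)) + (36 + 6*(-5))⁴) - (1231 + 122) = 1/((1982 + 95) + (36 - 30)⁴) - 1*1353 = 1/(2077 + 6⁴) - 1353 = 1/(2077 + 1296) - 1353 = 1/3373 - 1353 = -4563668/3373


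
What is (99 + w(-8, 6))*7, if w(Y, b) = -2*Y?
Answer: 805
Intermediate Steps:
(99 + w(-8, 6))*7 = (99 - 2*(-8))*7 = (99 + 16)*7 = 115*7 = 805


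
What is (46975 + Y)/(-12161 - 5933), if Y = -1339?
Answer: -22818/9047 ≈ -2.5222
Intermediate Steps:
(46975 + Y)/(-12161 - 5933) = (46975 - 1339)/(-12161 - 5933) = 45636/(-18094) = 45636*(-1/18094) = -22818/9047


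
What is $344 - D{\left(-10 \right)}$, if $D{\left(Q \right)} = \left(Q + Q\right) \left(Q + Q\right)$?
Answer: $-56$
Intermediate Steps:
$D{\left(Q \right)} = 4 Q^{2}$ ($D{\left(Q \right)} = 2 Q 2 Q = 4 Q^{2}$)
$344 - D{\left(-10 \right)} = 344 - 4 \left(-10\right)^{2} = 344 - 4 \cdot 100 = 344 - 400 = -56$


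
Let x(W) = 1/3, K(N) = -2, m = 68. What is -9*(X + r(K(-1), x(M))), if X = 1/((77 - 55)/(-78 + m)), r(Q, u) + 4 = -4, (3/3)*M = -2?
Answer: 837/11 ≈ 76.091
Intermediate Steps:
M = -2
x(W) = 1/3
r(Q, u) = -8 (r(Q, u) = -4 - 4 = -8)
X = -5/11 (X = 1/((77 - 55)/(-78 + 68)) = 1/(22/(-10)) = 1/(22*(-1/10)) = 1/(-11/5) = -5/11 ≈ -0.45455)
-9*(X + r(K(-1), x(M))) = -9*(-5/11 - 8) = -9*(-93/11) = 837/11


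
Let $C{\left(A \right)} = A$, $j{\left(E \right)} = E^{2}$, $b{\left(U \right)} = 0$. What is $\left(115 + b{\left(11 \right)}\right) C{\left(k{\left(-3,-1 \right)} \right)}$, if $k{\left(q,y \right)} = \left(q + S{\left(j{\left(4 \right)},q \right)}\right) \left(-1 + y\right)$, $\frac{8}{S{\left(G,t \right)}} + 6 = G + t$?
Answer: $\frac{2990}{7} \approx 427.14$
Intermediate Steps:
$S{\left(G,t \right)} = \frac{8}{-6 + G + t}$ ($S{\left(G,t \right)} = \frac{8}{-6 + \left(G + t\right)} = \frac{8}{-6 + G + t}$)
$k{\left(q,y \right)} = \left(-1 + y\right) \left(q + \frac{8}{10 + q}\right)$ ($k{\left(q,y \right)} = \left(q + \frac{8}{-6 + 4^{2} + q}\right) \left(-1 + y\right) = \left(q + \frac{8}{-6 + 16 + q}\right) \left(-1 + y\right) = \left(q + \frac{8}{10 + q}\right) \left(-1 + y\right) = \left(-1 + y\right) \left(q + \frac{8}{10 + q}\right)$)
$\left(115 + b{\left(11 \right)}\right) C{\left(k{\left(-3,-1 \right)} \right)} = \left(115 + 0\right) \frac{-8 + 8 \left(-1\right) - 3 \left(-1 - 1\right) \left(10 - 3\right)}{10 - 3} = 115 \frac{-8 - 8 - \left(-6\right) 7}{7} = 115 \frac{-8 - 8 + 42}{7} = 115 \cdot \frac{1}{7} \cdot 26 = 115 \cdot \frac{26}{7} = \frac{2990}{7}$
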